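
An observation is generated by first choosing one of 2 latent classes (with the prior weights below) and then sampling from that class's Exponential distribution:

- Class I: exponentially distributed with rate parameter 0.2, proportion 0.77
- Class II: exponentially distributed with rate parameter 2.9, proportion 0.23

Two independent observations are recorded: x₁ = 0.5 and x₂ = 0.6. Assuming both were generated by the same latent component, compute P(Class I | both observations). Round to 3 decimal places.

0.237

Posterior ∝ prior × likelihood, so P(k | x) ∝ π_k f_k(x); normalise over all components.
Since both observations come from the same component, the likelihood for component k is f_k(x₁)·f_k(x₂).
  L_I = [0.2·e^(−0.2·0.5) = 0.2·e^(−0.1000) = 0.180967] × [0.177384] = 0.0321008
  L_II = [2.9·e^(−2.9·0.5) = 2.9·e^(−1.4500) = 0.680254] × [0.509009] = 0.346255
Multiply by the mixture weights:
  π_I·L_I = 0.77 × 0.0321008 = 0.0247176
  π_II·L_II = 0.23 × 0.346255 = 0.0796387
Denominator: 0.0247176 + 0.0796387 = 0.104356
P(Class I | x₁, x₂) = 0.0247176 / 0.104356 ≈ 0.237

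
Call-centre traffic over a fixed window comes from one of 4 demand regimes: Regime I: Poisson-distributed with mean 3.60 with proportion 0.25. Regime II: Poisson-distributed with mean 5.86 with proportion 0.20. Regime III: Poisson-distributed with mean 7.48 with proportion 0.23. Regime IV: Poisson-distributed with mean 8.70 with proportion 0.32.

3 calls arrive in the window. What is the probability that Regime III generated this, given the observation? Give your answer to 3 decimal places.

0.104

By Bayes' theorem, P(k | x) = w_k f_k(x) / Σ_j w_j f_j(x).
Evaluate each component's likelihood at the observed value:
  p_I = 0.212469
  p_II = 0.095626
  p_III = 0.0393578
  p_IV = 0.0182829
Multiply by the mixture weights:
  w_I·p_I = 0.25 × 0.212469 = 0.0531173
  w_II·p_II = 0.20 × 0.095626 = 0.0191252
  w_III·p_III = 0.23 × 0.0393578 = 0.00905229
  w_IV·p_IV = 0.32 × 0.0182829 = 0.00585052
Sum: 0.0531173 + 0.0191252 + 0.00905229 + 0.00585052 = 0.0871453
So the posterior for Regime III is 0.00905229 / 0.0871453 ≈ 0.104.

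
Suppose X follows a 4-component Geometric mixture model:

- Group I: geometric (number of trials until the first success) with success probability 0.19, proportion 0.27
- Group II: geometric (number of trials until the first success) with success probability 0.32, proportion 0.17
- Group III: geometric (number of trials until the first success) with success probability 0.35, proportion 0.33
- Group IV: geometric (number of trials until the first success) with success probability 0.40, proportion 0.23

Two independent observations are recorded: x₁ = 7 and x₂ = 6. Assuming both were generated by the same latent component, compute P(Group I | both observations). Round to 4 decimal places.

P(component k | x) = π_k·f_k(x) / marginal(x), where marginal(x) = Σ_j π_j·f_j(x).
Since both observations come from the same component, the likelihood for component k is f_k(x₁)·f_k(x₂).
  L_I = [0.0536616] × [0.0662489] = 0.00355502
  L_II = [0.0316376] × [0.0465259] = 0.00147197
  L_III = [0.0263966] × [0.0406102] = 0.00107197
  L_IV = [0.0186624] × [0.031104] = 0.000580475
Weight by the priors:
  π_I·L_I = 0.27 × 0.00355502 = 0.000959856
  π_II·L_II = 0.17 × 0.00147197 = 0.000250234
  π_III·L_III = 0.33 × 0.00107197 = 0.00035375
  π_IV·L_IV = 0.23 × 0.000580475 = 0.000133509
Marginal: 0.000959856 + 0.000250234 + 0.00035375 + 0.000133509 = 0.00169735
P(Group I | data) ≈ 0.5655

0.5655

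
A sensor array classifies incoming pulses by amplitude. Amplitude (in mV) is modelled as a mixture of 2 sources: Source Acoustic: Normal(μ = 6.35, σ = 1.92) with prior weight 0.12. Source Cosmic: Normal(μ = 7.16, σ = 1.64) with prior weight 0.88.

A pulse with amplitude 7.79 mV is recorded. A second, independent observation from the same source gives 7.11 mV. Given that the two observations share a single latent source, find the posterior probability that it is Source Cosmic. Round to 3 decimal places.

Posterior ∝ prior × likelihood, so P(k | x) ∝ π_k f_k(x); normalise over all components.
Since both observations come from the same component, the likelihood for component k is f_k(x₁)·f_k(x₂).
  p_Acoustic = [0.156842] × [0.192126] = 0.0301334
  p_Cosmic = [0.225955] × [0.243144] = 0.0549397
Prior × likelihood for each component:
  π_Acoustic·p_Acoustic = 0.12 × 0.0301334 = 0.00361601
  π_Cosmic·p_Cosmic = 0.88 × 0.0549397 = 0.048347
Denominator: 0.00361601 + 0.048347 = 0.051963
P(Source Cosmic | x₁, x₂) ≈ 0.930

0.930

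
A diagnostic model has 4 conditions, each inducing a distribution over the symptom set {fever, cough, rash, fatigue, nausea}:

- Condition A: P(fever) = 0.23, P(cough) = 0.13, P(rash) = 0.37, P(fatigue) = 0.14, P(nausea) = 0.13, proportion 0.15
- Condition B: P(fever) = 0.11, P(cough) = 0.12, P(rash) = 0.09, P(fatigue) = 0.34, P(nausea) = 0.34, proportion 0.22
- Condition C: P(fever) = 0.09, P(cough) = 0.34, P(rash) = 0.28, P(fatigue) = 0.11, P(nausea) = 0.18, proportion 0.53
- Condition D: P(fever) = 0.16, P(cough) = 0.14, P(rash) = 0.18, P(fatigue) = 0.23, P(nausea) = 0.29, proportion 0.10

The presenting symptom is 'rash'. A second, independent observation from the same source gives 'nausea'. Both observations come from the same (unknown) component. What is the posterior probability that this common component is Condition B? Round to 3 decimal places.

Posterior ∝ prior × likelihood, so P(k | x) ∝ w_k f_k(x); normalise over all components.
Since both observations come from the same component, the likelihood for component k is f_k(x₁)·f_k(x₂).
  p_A = [P(rash | comp) = 0.37] × [0.13] = 0.0481
  p_B = [P(rash | comp) = 0.09] × [0.34] = 0.0306
  p_C = [P(rash | comp) = 0.28] × [0.18] = 0.0504
  p_D = [P(rash | comp) = 0.18] × [0.29] = 0.0522
Multiply by the mixture weights:
  w_A·p_A = 0.15 × 0.0481 = 0.007215
  w_B·p_B = 0.22 × 0.0306 = 0.006732
  w_C·p_C = 0.53 × 0.0504 = 0.026712
  w_D·p_D = 0.10 × 0.0522 = 0.00522
Normaliser: 0.007215 + 0.006732 + 0.026712 + 0.00522 = 0.045879
So the posterior for Condition B is 0.006732 / 0.045879 ≈ 0.147.

0.147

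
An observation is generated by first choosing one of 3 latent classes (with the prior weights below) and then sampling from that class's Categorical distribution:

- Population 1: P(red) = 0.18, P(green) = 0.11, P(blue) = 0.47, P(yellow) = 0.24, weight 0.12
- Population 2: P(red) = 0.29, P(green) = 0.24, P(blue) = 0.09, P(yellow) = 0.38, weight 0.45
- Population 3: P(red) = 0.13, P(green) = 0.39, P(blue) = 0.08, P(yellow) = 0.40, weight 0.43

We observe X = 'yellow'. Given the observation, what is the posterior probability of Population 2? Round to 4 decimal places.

0.4599

P(component k | x) = π_k·f_k(x) / marginal(x), where marginal(x) = Σ_j π_j·f_j(x).
Categorical probabilities:
  f_1 = 0.24
  f_2 = 0.38
  f_3 = 0.4
Prior × likelihood for each component:
  π_1·f_1 = 0.12 × 0.24 = 0.0288
  π_2·f_2 = 0.45 × 0.38 = 0.171
  π_3·f_3 = 0.43 × 0.4 = 0.172
Evidence: 0.0288 + 0.171 + 0.172 = 0.3718
P(Population 2 | the observation) ≈ 0.4599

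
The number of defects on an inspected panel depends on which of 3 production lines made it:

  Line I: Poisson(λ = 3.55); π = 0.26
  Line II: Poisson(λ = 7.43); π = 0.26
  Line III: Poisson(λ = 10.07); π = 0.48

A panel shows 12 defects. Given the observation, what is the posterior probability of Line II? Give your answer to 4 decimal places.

0.1648

P(component k | x) = π_k·f_k(x) / marginal(x), where marginal(x) = Σ_j π_j·f_j(x).
Component likelihoods at x = 12 defects:
  L_I = e^(−3.55)·3.55^12/12! = 0.000240247
  L_II = e^(−7.43)·7.43^12/12! = 0.0350526
  L_III = e^(−10.07)·10.07^12/12! = 0.0960885
Prior × likelihood for each component:
  π_I·L_I = 0.26 × 0.000240247 = 6.24642e-05
  π_II·L_II = 0.26 × 0.0350526 = 0.00911369
  π_III·L_III = 0.48 × 0.0960885 = 0.0461225
Evidence: 6.24642e-05 + 0.00911369 + 0.0461225 = 0.0552986
Responsibility of Line II: 0.00911369 / 0.0552986 ≈ 0.1648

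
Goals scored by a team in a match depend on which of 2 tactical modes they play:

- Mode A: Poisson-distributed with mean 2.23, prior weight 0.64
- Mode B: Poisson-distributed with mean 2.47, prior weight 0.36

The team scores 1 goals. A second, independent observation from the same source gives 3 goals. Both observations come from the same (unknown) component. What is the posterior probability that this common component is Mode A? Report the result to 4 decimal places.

Apply Bayes' rule: the posterior for each component is proportional to its prior times its likelihood at x.
Since both observations come from the same component, the likelihood for component k is f_k(x₁)·f_k(x₂).
  p_A = [0.239788] × [0.198741] = 0.0476557
  p_B = [0.208925] × [0.212438] = 0.0443835
Multiply by the mixture weights:
  π_A·p_A = 0.64 × 0.0476557 = 0.0304996
  π_B·p_B = 0.36 × 0.0443835 = 0.0159781
Sum: 0.0304996 + 0.0159781 = 0.0464777
So the posterior for Mode A is 0.0304996 / 0.0464777 ≈ 0.6562.

0.6562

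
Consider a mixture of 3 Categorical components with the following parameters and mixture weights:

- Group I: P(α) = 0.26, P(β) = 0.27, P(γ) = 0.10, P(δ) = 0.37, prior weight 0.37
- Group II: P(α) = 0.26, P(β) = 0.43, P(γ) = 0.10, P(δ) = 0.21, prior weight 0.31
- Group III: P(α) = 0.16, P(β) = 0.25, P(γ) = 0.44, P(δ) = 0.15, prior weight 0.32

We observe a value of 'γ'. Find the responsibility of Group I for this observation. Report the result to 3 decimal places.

0.177

Posterior ∝ prior × likelihood, so P(k | x) ∝ π_k f_k(x); normalise over all components.
Evaluate each component's likelihood at the observed value:
  f_I = P(γ | comp) = 0.10
  f_II = P(γ | comp) = 0.10
  f_III = P(γ | comp) = 0.44
Weight by the priors:
  π_I·f_I = 0.37 × 0.1 = 0.037
  π_II·f_II = 0.31 × 0.1 = 0.031
  π_III·f_III = 0.32 × 0.44 = 0.1408
Evidence: 0.037 + 0.031 + 0.1408 = 0.2088
P(Group I | the observation) ≈ 0.177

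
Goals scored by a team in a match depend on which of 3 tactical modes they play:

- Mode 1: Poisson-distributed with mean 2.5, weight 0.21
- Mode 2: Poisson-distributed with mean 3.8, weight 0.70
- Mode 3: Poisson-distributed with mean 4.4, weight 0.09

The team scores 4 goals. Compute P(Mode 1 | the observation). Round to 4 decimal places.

0.1547

P(component k | x) = P(Z=k)·f_k(x) / marginal(x), where marginal(x) = Σ_j P(Z=j)·f_j(x).
Component likelihoods at x = 4 goals:
  f_1 = e^(−2.5)·2.5^4/4! = 0.133602
  f_2 = e^(−3.8)·3.8^4/4! = 0.194359
  f_3 = e^(−4.4)·4.4^4/4! = 0.191736
Multiply by the mixture weights:
  P(Z=1)·f_1 = 0.21 × 0.133602 = 0.0280564
  P(Z=2)·f_2 = 0.70 × 0.194359 = 0.136051
  P(Z=3)·f_3 = 0.09 × 0.191736 = 0.0172562
Marginal: 0.0280564 + 0.136051 + 0.0172562 = 0.181364
So the posterior for Mode 1 is 0.0280564 / 0.181364 ≈ 0.1547.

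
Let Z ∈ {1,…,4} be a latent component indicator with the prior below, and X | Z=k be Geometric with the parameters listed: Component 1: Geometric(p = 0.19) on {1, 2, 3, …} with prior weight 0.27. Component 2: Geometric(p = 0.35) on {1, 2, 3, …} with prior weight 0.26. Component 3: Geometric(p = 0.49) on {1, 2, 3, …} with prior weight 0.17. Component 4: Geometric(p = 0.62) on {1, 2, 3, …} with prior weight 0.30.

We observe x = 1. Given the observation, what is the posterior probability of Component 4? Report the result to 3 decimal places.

0.452

P(component k | x) = w_k·f_k(x) / marginal(x), where marginal(x) = Σ_j w_j·f_j(x).
Component likelihoods at x = 1:
  L_1 = 0.19
  L_2 = 0.35
  L_3 = 0.49
  L_4 = 0.62
Prior × likelihood for each component:
  w_1·L_1 = 0.27 × 0.19 = 0.0513
  w_2·L_2 = 0.26 × 0.35 = 0.091
  w_3·L_3 = 0.17 × 0.49 = 0.0833
  w_4·L_4 = 0.30 × 0.62 = 0.186
Marginal: 0.0513 + 0.091 + 0.0833 + 0.186 = 0.4116
Responsibility of Component 4: 0.186 / 0.4116 ≈ 0.452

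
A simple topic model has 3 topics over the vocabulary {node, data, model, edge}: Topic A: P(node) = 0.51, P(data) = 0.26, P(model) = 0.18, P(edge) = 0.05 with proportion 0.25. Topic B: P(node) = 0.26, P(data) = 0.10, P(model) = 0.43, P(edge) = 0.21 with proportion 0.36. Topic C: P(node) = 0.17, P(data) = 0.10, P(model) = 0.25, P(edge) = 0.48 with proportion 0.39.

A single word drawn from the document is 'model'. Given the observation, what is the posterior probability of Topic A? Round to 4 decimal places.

0.1514

The responsibility of component k is w_k f_k(x) divided by Σ_j w_j f_j(x).
Evaluate each component's likelihood at the observed value:
  f_A = 0.18
  f_B = 0.43
  f_C = 0.25
Prior × likelihood for each component:
  w_A·f_A = 0.25 × 0.18 = 0.045
  w_B·f_B = 0.36 × 0.43 = 0.1548
  w_C·f_C = 0.39 × 0.25 = 0.0975
Marginal: 0.045 + 0.1548 + 0.0975 = 0.2973
P(Topic A | x) = 0.045 / 0.2973 ≈ 0.1514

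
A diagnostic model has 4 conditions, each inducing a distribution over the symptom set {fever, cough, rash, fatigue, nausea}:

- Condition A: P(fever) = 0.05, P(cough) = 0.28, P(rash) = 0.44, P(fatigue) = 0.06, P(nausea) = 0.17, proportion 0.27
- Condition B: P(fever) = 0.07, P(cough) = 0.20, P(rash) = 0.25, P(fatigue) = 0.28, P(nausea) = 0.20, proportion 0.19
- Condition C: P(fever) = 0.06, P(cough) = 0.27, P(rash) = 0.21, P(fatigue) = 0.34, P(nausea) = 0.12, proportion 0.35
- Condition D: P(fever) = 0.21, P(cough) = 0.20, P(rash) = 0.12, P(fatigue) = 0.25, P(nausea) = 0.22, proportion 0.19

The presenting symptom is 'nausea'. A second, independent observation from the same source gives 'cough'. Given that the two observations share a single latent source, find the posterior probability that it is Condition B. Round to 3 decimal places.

0.189

By Bayes' theorem, P(k | x) = w_k f_k(x) / Σ_j w_j f_j(x).
Since both observations come from the same component, the likelihood for component k is f_k(x₁)·f_k(x₂).
  p_A = [0.17] × [0.28] = 0.0476
  p_B = [0.2] × [0.2] = 0.04
  p_C = [0.12] × [0.27] = 0.0324
  p_D = [0.22] × [0.2] = 0.044
Prior × likelihood for each component:
  w_A·p_A = 0.27 × 0.0476 = 0.012852
  w_B·p_B = 0.19 × 0.04 = 0.0076
  w_C·p_C = 0.35 × 0.0324 = 0.01134
  w_D·p_D = 0.19 × 0.044 = 0.00836
Normaliser: 0.012852 + 0.0076 + 0.01134 + 0.00836 = 0.040152
P(Condition B | x₁,x₂) ≈ 0.189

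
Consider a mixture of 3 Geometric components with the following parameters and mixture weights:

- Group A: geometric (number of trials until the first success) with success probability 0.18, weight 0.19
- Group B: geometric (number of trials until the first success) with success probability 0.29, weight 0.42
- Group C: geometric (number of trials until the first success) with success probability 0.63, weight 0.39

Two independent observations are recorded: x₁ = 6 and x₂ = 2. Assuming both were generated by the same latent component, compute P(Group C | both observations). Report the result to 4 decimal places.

0.0585

Posterior ∝ prior × likelihood, so P(k | x) ∝ π_k f_k(x); normalise over all components.
Since both observations come from the same component, the likelihood for component k is f_k(x₁)·f_k(x₂).
  p_A = [0.0667332] × [0.1476] = 0.00984982
  p_B = [0.0523227] × [0.2059] = 0.0107732
  p_C = [0.00436867] × [0.2331] = 0.00101834
Weight by the priors:
  π_A·p_A = 0.19 × 0.00984982 = 0.00187147
  π_B·p_B = 0.42 × 0.0107732 = 0.00452476
  π_C·p_C = 0.39 × 0.00101834 = 0.000397151
Normaliser: 0.00187147 + 0.00452476 + 0.000397151 = 0.00679337
Responsibility of Group C: 0.000397151 / 0.00679337 ≈ 0.0585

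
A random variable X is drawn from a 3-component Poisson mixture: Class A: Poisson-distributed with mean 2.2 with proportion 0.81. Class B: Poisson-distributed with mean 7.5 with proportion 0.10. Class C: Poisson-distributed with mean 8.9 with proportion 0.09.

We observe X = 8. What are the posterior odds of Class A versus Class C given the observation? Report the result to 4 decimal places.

0.1019

Since P(k|x) ∝ π_k f_k(x), the posterior odds are π_i f_i(x) / (π_j f_j(x)).
Poisson probabilities:
  f_A = e^(−2.2)·2.2^8/8! = 0.00150804
  f_B = e^(−7.5)·7.5^8/8! = 0.137329
  f_C = e^(−8.9)·8.9^8/8! = 0.133161
0.00122151 / 0.0119845 ≈ 0.1019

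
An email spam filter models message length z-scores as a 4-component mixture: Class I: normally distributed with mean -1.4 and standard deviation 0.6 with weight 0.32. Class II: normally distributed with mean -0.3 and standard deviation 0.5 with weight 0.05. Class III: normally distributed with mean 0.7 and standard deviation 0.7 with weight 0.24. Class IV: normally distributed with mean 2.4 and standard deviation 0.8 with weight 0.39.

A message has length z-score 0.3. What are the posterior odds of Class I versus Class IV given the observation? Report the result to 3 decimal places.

0.620

The posterior odds equal the prior odds times the likelihood ratio: (π_i/π_j)·(f_i(x)/f_j(x)).
Normal densities:
  L_I = 0.0120102
  L_II = 0.388372
  L_III = 0.484068
  L_IV = 0.0159052
0.00384325 / 0.00620304 ≈ 0.620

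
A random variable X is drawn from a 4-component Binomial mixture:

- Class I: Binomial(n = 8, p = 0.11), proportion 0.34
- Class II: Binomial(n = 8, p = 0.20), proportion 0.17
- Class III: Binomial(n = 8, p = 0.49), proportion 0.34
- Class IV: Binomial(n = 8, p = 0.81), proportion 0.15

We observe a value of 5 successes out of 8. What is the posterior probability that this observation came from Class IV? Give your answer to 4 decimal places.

The responsibility of component k is P(Z=k) f_k(x) divided by Σ_j P(Z=j) f_j(x).
Binomial probabilities:
  L_I = C(8,5)·0.11^5·0.89^3 = 56·1.61051e-05·0.704969 = 0.000635801
  L_II = C(8,5)·0.20^5·0.80^3 = 56·0.00032·0.512 = 0.00917504
  L_III = C(8,5)·0.49^5·0.51^3 = 56·0.0282475·0.132651 = 0.209835
  L_IV = C(8,5)·0.81^5·0.19^3 = 56·0.348678·0.006859 = 0.133929
Unnormalised posteriors:
  P(Z=I)·L_I = 0.34 × 0.000635801 = 0.000216172
  P(Z=II)·L_II = 0.17 × 0.00917504 = 0.00155976
  P(Z=III)·L_III = 0.34 × 0.209835 = 0.0713441
  P(Z=IV)·L_IV = 0.15 × 0.133929 = 0.0200893
Sum: 0.000216172 + 0.00155976 + 0.0713441 + 0.0200893 = 0.0932093
P(Class IV | the observation) ≈ 0.2155

0.2155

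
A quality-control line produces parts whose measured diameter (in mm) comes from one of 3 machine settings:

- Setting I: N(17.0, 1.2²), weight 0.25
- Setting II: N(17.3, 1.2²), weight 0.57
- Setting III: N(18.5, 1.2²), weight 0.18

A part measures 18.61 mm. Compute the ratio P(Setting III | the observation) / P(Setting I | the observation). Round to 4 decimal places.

1.7636

Since P(k|x) ∝ π_k f_k(x), the posterior odds are π_i f_i(x) / (π_j f_j(x)).
Normal densities:
  f_I = (1/(1.2·√(2π)))·exp(−(18.61−17.0)²/(2·1.2²)) = 0.332452·exp(-0.90003) = 0.13516
  f_II = (1/(1.2·√(2π)))·exp(−(18.61−17.3)²/(2·1.2²)) = 0.332452·exp(-0.59587) = 0.183209
  f_III = (1/(1.2·√(2π)))·exp(−(18.61−18.5)²/(2·1.2²)) = 0.332452·exp(-0.00420) = 0.331058
Odds = (0.18/0.25) × (0.331058/0.13516) = 0.72 × 2.44938 ≈ 1.7636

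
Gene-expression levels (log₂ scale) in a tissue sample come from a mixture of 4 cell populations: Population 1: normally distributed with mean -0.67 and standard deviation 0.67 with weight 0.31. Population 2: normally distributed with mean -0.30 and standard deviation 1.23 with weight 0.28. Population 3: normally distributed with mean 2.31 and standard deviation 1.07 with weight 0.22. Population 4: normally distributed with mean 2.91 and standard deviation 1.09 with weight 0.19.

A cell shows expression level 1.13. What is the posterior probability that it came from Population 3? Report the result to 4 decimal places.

0.3911

Posterior ∝ prior × likelihood, so P(k | x) ∝ w_k f_k(x); normalise over all components.
Normal densities:
  L_1 = 0.0161266
  L_2 = 0.165006
  L_3 = 0.202972
  L_4 = 0.0964717
Unnormalised posteriors:
  w_1·L_1 = 0.31 × 0.0161266 = 0.00499926
  w_2·L_2 = 0.28 × 0.165006 = 0.0462017
  w_3·L_3 = 0.22 × 0.202972 = 0.0446539
  w_4·L_4 = 0.19 × 0.0964717 = 0.0183296
Marginal: 0.00499926 + 0.0462017 + 0.0446539 + 0.0183296 = 0.114184
P(Population 3 | 1.13) = 0.0446539 / 0.114184 ≈ 0.3911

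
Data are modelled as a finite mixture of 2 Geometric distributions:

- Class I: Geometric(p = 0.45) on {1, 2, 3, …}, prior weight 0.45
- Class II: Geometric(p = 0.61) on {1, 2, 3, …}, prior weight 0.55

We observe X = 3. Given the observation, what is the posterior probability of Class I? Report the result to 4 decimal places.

Apply Bayes' rule: the posterior for each component is proportional to its prior times its likelihood at x.
Geometric probabilities:
  L_I = 0.45·(1−0.45)^2 = 0.45·0.3025 = 0.136125
  L_II = 0.61·(1−0.61)^2 = 0.61·0.1521 = 0.092781
Prior × likelihood for each component:
  π_I·L_I = 0.45 × 0.136125 = 0.0612563
  π_II·L_II = 0.55 × 0.092781 = 0.0510296
Sum: 0.0612563 + 0.0510296 = 0.112286
So the posterior for Class I is 0.0612563 / 0.112286 ≈ 0.5455.

0.5455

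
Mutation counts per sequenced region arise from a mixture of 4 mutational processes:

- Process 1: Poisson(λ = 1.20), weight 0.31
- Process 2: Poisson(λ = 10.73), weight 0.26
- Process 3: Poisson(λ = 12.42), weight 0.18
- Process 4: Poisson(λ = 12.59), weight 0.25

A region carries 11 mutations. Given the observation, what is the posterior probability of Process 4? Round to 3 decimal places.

0.346

The responsibility of component k is w_k f_k(x) divided by Σ_j w_j f_j(x).
Component likelihoods at x = 11 mutations:
  L_1 = 5.60641e-08
  L_2 = 0.118977
  L_3 = 0.10971
  L_4 = 0.107488
Weight by the priors:
  w_1·L_1 = 0.31 × 5.60641e-08 = 1.73799e-08
  w_2·L_2 = 0.26 × 0.118977 = 0.0309339
  w_3·L_3 = 0.18 × 0.10971 = 0.0197477
  w_4·L_4 = 0.25 × 0.107488 = 0.026872
Evidence: 1.73799e-08 + 0.0309339 + 0.0197477 + 0.026872 = 0.0775536
So the posterior for Process 4 is 0.026872 / 0.0775536 ≈ 0.346.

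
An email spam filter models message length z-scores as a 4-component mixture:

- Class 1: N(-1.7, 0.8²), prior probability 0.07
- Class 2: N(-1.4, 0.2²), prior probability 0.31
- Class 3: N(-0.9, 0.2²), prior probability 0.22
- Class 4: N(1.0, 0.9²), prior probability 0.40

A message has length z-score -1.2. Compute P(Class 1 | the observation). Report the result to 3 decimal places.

By Bayes' theorem, P(k | x) = w_k f_k(x) / Σ_j w_j f_j(x).
Normal densities:
  L_1 = 0.410201
  L_2 = 1.20985
  L_3 = 0.647588
  L_4 = 0.0223432
Multiply by the mixture weights:
  w_1·L_1 = 0.07 × 0.410201 = 0.0287141
  w_2·L_2 = 0.31 × 1.20985 = 0.375055
  w_3·L_3 = 0.22 × 0.647588 = 0.142469
  w_4·L_4 = 0.40 × 0.0223432 = 0.00893729
Marginal: 0.0287141 + 0.375055 + 0.142469 + 0.00893729 = 0.555175
So the posterior for Class 1 is 0.0287141 / 0.555175 ≈ 0.052.

0.052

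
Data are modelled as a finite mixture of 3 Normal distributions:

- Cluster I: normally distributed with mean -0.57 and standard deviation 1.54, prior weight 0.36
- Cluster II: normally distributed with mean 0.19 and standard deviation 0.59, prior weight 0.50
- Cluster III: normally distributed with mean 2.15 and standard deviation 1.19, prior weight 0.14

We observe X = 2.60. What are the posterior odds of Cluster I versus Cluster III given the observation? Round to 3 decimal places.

Posterior odds = (π_i f_i(x)) / (π_j f_j(x)); the normalising sum cancels.
Normal densities:
  p_I = (1/(1.54·√(2π)))·exp(−(2.60−-0.57)²/(2·1.54²)) = 0.259053·exp(-2.11859) = 0.0311385
  p_II = (1/(0.59·√(2π)))·exp(−(2.60−0.19)²/(2·0.59²)) = 0.676173·exp(-8.34257) = 0.000161036
  p_III = (1/(1.19·√(2π)))·exp(−(2.60−2.15)²/(2·1.19²)) = 0.335246·exp(-0.07150) = 0.312113
0.0112098 / 0.0436958 ≈ 0.257

0.257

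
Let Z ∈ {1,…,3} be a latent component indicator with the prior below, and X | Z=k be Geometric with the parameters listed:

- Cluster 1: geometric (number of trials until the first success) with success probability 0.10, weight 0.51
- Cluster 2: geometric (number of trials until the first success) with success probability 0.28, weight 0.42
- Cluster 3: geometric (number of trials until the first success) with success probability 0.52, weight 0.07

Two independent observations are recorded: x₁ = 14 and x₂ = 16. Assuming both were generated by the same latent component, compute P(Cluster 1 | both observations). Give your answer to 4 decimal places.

Posterior ∝ prior × likelihood, so P(k | x) ∝ π_k f_k(x); normalise over all components.
Since both observations come from the same component, the likelihood for component k is f_k(x₁)·f_k(x₂).
  p_1 = [0.0254187] × [0.0205891] = 0.000523348
  p_2 = [0.00391274] × [0.00202836] = 7.93644e-06
  p_3 = [3.7337e-05] × [8.60244e-06] = 3.21189e-10
Weight by the priors:
  π_1·p_1 = 0.51 × 0.000523348 = 0.000266907
  π_2·p_2 = 0.42 × 7.93644e-06 = 3.33331e-06
  π_3·p_3 = 0.07 × 3.21189e-10 = 2.24833e-11
Marginal: 0.000266907 + 3.33331e-06 + 2.24833e-11 = 0.000270241
P(Cluster 1 | data) = 0.000266907 / 0.000270241 ≈ 0.9877

0.9877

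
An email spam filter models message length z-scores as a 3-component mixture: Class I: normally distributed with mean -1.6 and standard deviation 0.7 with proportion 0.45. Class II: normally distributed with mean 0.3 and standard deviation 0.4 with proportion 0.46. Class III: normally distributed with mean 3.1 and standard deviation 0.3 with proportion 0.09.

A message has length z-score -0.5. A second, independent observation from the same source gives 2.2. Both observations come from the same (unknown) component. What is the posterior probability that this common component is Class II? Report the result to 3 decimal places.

The responsibility of component k is π_k f_k(x) divided by Σ_j π_j f_j(x).
Since both observations come from the same component, the likelihood for component k is f_k(x₁)·f_k(x₂).
  f_I = [(1/(0.7·√(2π)))·exp(−(-0.5−-1.6)²/(2·0.7²)) = 0.569918·exp(-1.23469) = 0.165803] × [2.27309e-07] = 3.76883e-08
  f_II = [(1/(0.4·√(2π)))·exp(−(-0.5−0.3)²/(2·0.4²)) = 0.997356·exp(-2.00000) = 0.134977] × [1.25738e-05] = 1.69717e-06
  f_III = [(1/(0.3·√(2π)))·exp(−(-0.5−3.1)²/(2·0.3²)) = 1.329808·exp(-72.00000) = 7.15461e-32] × [0.0147728] = 1.05694e-33
Unnormalised posteriors:
  π_I·f_I = 0.45 × 3.76883e-08 = 1.69598e-08
  π_II·f_II = 0.46 × 1.69717e-06 = 7.807e-07
  π_III·f_III = 0.09 × 1.05694e-33 = 9.51245e-35
Marginal: 1.69598e-08 + 7.807e-07 + 9.51245e-35 = 7.9766e-07
So the posterior for Class II is 7.807e-07 / 7.9766e-07 ≈ 0.979.

0.979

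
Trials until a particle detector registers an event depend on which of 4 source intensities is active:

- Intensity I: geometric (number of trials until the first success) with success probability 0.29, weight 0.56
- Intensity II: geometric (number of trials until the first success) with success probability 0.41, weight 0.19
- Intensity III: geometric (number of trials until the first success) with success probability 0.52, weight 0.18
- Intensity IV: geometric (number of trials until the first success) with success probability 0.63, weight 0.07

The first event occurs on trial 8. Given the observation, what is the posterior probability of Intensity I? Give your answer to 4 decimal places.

0.8538

The responsibility of component k is P(Z=k) f_k(x) divided by Σ_j P(Z=j) f_j(x).
Evaluate each component's likelihood at the observed value:
  f_I = 0.29·(1−0.29)^7 = 0.29·0.0909512 = 0.0263758
  f_II = 0.41·(1−0.41)^7 = 0.41·0.0248865 = 0.0102035
  f_III = 0.52·(1−0.52)^7 = 0.52·0.00587068 = 0.00305276
  f_IV = 0.63·(1−0.63)^7 = 0.63·0.000949319 = 0.000598071
Prior × likelihood for each component:
  P(Z=I)·f_I = 0.56 × 0.0263758 = 0.0147705
  P(Z=II)·f_II = 0.19 × 0.0102035 = 0.00193866
  P(Z=III)·f_III = 0.18 × 0.00305276 = 0.000549496
  P(Z=IV)·f_IV = 0.07 × 0.000598071 = 4.1865e-05
Normaliser: 0.0147705 + 0.00193866 + 0.000549496 + 4.1865e-05 = 0.0173005
Responsibility of Intensity I: 0.0147705 / 0.0173005 ≈ 0.8538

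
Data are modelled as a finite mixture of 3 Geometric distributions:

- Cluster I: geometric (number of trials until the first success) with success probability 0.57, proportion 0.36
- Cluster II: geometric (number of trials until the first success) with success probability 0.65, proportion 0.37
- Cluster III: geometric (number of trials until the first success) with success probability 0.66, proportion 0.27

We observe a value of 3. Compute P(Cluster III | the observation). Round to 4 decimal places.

0.2341

By Bayes' theorem, P(k | x) = P(Z=k) f_k(x) / Σ_j P(Z=j) f_j(x).
Evaluate each component's likelihood at the observed value:
  L_I = 0.105393
  L_II = 0.079625
  L_III = 0.076296
Multiply by the mixture weights:
  P(Z=I)·L_I = 0.36 × 0.105393 = 0.0379415
  P(Z=II)·L_II = 0.37 × 0.079625 = 0.0294612
  P(Z=III)·L_III = 0.27 × 0.076296 = 0.0205999
Marginal: 0.0379415 + 0.0294612 + 0.0205999 = 0.0880027
Responsibility of Cluster III: 0.0205999 / 0.0880027 ≈ 0.2341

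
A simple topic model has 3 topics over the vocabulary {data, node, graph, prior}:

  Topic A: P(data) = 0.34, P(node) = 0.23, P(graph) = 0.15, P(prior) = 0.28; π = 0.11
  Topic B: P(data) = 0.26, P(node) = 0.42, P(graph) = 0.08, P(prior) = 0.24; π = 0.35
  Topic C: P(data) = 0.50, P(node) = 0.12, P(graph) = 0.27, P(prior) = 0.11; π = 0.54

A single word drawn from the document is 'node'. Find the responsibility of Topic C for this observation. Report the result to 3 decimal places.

0.273

The responsibility of component k is π_k f_k(x) divided by Σ_j π_j f_j(x).
Evaluate each component's likelihood at the observed value:
  f_A = P(node | comp) = 0.23
  f_B = P(node | comp) = 0.42
  f_C = P(node | comp) = 0.12
Weight by the priors:
  π_A·f_A = 0.11 × 0.23 = 0.0253
  π_B·f_B = 0.35 × 0.42 = 0.147
  π_C·f_C = 0.54 × 0.12 = 0.0648
Normaliser: 0.0253 + 0.147 + 0.0648 = 0.2371
So the posterior for Topic C is 0.0648 / 0.2371 ≈ 0.273.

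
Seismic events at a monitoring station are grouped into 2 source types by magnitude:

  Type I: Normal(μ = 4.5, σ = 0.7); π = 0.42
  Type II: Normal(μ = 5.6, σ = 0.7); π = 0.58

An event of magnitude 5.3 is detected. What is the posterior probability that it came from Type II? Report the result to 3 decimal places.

0.708

The responsibility of component k is w_k f_k(x) divided by Σ_j w_j f_j(x).
Component likelihoods at x = 5.3:
  f_I = (1/(0.7·√(2π)))·exp(−(5.3−4.5)²/(2·0.7²)) = 0.569918·exp(-0.65306) = 0.296614
  f_II = (1/(0.7·√(2π)))·exp(−(5.3−5.6)²/(2·0.7²)) = 0.569918·exp(-0.09184) = 0.51991
Unnormalised posteriors:
  w_I·f_I = 0.42 × 0.296614 = 0.124578
  w_II·f_II = 0.58 × 0.51991 = 0.301548
Evidence: 0.124578 + 0.301548 = 0.426125
P(Type II | 5.3) = 0.301548 / 0.426125 ≈ 0.708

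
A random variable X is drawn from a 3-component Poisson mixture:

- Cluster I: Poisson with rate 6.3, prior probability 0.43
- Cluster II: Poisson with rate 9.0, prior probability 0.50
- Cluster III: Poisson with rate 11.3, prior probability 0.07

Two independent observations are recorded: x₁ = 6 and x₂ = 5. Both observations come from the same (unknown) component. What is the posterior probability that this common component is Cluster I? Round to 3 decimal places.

By Bayes' theorem, P(k | x) = π_k f_k(x) / Σ_j π_j f_j(x).
Since both observations come from the same component, the likelihood for component k is f_k(x₁)·f_k(x₂).
  f_I = [e^(−6.3)·6.3^6/6! = 0.159461] × [0.151868] = 0.0242171
  f_II = [e^(−9.0)·9.0^6/6! = 0.0910903] × [0.0607269] = 0.00553163
  f_III = [e^(−11.3)·11.3^6/6! = 0.0357775] × [0.0189969] = 0.000679663
Prior × likelihood for each component:
  π_I·f_I = 0.43 × 0.0242171 = 0.0104133
  π_II·f_II = 0.50 × 0.00553163 = 0.00276582
  π_III·f_III = 0.07 × 0.000679663 = 4.75764e-05
Evidence: 0.0104133 + 0.00276582 + 4.75764e-05 = 0.0132267
P(Cluster I | data) = 0.0104133 / 0.0132267 ≈ 0.787

0.787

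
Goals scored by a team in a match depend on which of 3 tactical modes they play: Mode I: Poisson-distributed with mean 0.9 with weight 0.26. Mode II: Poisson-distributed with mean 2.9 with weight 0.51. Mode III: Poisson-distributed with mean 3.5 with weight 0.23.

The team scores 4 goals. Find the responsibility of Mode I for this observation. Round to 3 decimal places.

Apply Bayes' rule: the posterior for each component is proportional to its prior times its likelihood at x.
Component likelihoods at x = 4 goals:
  p_I = e^(−0.9)·0.9^4/4! = 0.0111146
  p_II = e^(−2.9)·2.9^4/4! = 0.162154
  p_III = e^(−3.5)·3.5^4/4! = 0.188812
Weight by the priors:
  w_I·p_I = 0.26 × 0.0111146 = 0.0028898
  w_II·p_II = 0.51 × 0.162154 = 0.0826984
  w_III·p_III = 0.23 × 0.188812 = 0.0434268
Marginal: 0.0028898 + 0.0826984 + 0.0434268 = 0.129015
So the posterior for Mode I is 0.0028898 / 0.129015 ≈ 0.022.

0.022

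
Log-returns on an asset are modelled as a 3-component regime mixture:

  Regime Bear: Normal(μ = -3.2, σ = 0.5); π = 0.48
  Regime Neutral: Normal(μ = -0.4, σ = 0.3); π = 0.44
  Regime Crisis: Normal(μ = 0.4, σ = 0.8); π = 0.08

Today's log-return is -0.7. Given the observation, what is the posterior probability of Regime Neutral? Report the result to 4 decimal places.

P(component k | x) = w_k·f_k(x) / marginal(x), where marginal(x) = Σ_j w_j·f_j(x).
Normal densities:
  L_Bear = 2.97344e-06
  L_Neutral = 0.806569
  L_Crisis = 0.193765
Unnormalised posteriors:
  w_Bear·L_Bear = 0.48 × 2.97344e-06 = 1.42725e-06
  w_Neutral·L_Neutral = 0.44 × 0.806569 = 0.35489
  w_Crisis·L_Crisis = 0.08 × 0.193765 = 0.0155012
Sum: 1.42725e-06 + 0.35489 + 0.0155012 = 0.370393
P(Regime Neutral | the observation) = 0.35489 / 0.370393 ≈ 0.9581

0.9581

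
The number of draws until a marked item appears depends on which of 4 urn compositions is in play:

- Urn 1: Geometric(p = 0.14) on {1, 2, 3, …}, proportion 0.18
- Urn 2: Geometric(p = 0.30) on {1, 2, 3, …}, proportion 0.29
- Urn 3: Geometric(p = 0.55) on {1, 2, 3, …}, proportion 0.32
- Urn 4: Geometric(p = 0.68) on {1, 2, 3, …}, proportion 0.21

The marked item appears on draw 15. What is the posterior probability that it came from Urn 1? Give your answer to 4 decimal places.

Apply Bayes' rule: the posterior for each component is proportional to its prior times its likelihood at x.
Evaluate each component's likelihood at the observed value:
  f_1 = 0.14·(1−0.14)^14 = 0.14·0.121054 = 0.0169475
  f_2 = 0.30·(1−0.30)^14 = 0.30·0.00678223 = 0.00203467
  f_3 = 0.55·(1−0.55)^14 = 0.55·1.39629e-05 = 7.67959e-06
  f_4 = 0.68·(1−0.68)^14 = 0.68·1.18059e-07 = 8.02802e-08
Unnormalised posteriors:
  π_1·f_1 = 0.18 × 0.0169475 = 0.00305055
  π_2·f_2 = 0.29 × 0.00203467 = 0.000590054
  π_3·f_3 = 0.32 × 7.67959e-06 = 2.45747e-06
  π_4·f_4 = 0.21 × 8.02802e-08 = 1.68588e-08
Normaliser: 0.00305055 + 0.000590054 + 2.45747e-06 + 1.68588e-08 = 0.00364308
P(Urn 1 | 15) = 0.00305055 / 0.00364308 ≈ 0.8374

0.8374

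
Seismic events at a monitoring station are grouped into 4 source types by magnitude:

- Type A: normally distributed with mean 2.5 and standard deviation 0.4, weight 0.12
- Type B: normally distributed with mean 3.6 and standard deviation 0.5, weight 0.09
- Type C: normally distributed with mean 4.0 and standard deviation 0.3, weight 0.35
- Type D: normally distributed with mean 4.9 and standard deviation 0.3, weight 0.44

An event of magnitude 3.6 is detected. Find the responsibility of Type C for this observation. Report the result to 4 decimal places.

P(component k | x) = w_k·f_k(x) / marginal(x), where marginal(x) = Σ_j w_j·f_j(x).
Component likelihoods at x = 3.6:
  f_A = (1/(0.4·√(2π)))·exp(−(3.6−2.5)²/(2·0.4²)) = 0.997356·exp(-3.78125) = 0.0227339
  f_B = (1/(0.5·√(2π)))·exp(−(3.6−3.6)²/(2·0.5²)) = 0.797885·exp(-0.00000) = 0.797885
  f_C = (1/(0.3·√(2π)))·exp(−(3.6−4.0)²/(2·0.3²)) = 1.329808·exp(-0.88889) = 0.5467
  f_D = (1/(0.3·√(2π)))·exp(−(3.6−4.9)²/(2·0.3²)) = 1.329808·exp(-9.38889) = 0.000111236
Weight by the priors:
  w_A·f_A = 0.12 × 0.0227339 = 0.00272807
  w_B·f_B = 0.09 × 0.797885 = 0.0718096
  w_C·f_C = 0.35 × 0.5467 = 0.191345
  w_D·f_D = 0.44 × 0.000111236 = 4.89439e-05
Marginal: 0.00272807 + 0.0718096 + 0.191345 + 4.89439e-05 = 0.265932
Responsibility of Type C: 0.191345 / 0.265932 ≈ 0.7195

0.7195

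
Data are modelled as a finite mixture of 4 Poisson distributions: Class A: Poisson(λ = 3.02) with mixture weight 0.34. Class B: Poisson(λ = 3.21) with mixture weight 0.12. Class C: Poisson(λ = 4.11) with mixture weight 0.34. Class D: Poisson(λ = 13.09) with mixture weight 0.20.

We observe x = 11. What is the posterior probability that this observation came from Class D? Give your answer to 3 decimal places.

P(component k | x) = π_k·f_k(x) / marginal(x), where marginal(x) = Σ_j π_j·f_j(x).
Poisson probabilities:
  L_A = 0.000232998
  L_B = 0.000376977
  L_C = 0.00232356
  L_D = 0.100061
Prior × likelihood for each component:
  π_A·L_A = 0.34 × 0.000232998 = 7.92192e-05
  π_B·L_B = 0.12 × 0.000376977 = 4.52372e-05
  π_C·L_C = 0.34 × 0.00232356 = 0.000790011
  π_D·L_D = 0.20 × 0.100061 = 0.0200122
Sum: 7.92192e-05 + 4.52372e-05 + 0.000790011 + 0.0200122 = 0.0209267
P(Class D | 11) ≈ 0.956

0.956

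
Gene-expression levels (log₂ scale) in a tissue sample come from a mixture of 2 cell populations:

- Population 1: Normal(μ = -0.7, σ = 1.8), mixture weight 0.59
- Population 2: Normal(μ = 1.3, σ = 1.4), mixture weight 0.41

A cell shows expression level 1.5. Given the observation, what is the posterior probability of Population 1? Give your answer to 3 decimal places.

0.349

The responsibility of component k is w_k f_k(x) divided by Σ_j w_j f_j(x).
Evaluate each component's likelihood at the observed value:
  p_1 = 0.105016
  p_2 = 0.282066
Weight by the priors:
  w_1·p_1 = 0.59 × 0.105016 = 0.0619597
  w_2·p_2 = 0.41 × 0.282066 = 0.115647
Evidence: 0.0619597 + 0.115647 = 0.177607
P(Population 1 | the observation) ≈ 0.349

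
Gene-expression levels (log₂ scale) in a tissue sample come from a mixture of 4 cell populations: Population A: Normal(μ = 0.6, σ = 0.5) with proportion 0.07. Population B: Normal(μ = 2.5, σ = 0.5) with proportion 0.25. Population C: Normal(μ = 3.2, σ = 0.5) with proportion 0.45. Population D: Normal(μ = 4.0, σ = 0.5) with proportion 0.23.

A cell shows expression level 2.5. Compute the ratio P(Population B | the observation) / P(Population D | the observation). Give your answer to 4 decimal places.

97.8447

Posterior odds = (π_i f_i(x)) / (π_j f_j(x)); the normalising sum cancels.
Evaluate each component's likelihood at the observed value:
  L_A = (1/(0.5·√(2π)))·exp(−(2.5−0.6)²/(2·0.5²)) = 0.797885·exp(-7.22000) = 0.000583894
  L_B = (1/(0.5·√(2π)))·exp(−(2.5−2.5)²/(2·0.5²)) = 0.797885·exp(-0.00000) = 0.797885
  L_C = (1/(0.5·√(2π)))·exp(−(2.5−3.2)²/(2·0.5²)) = 0.797885·exp(-0.98000) = 0.299455
  L_D = (1/(0.5·√(2π)))·exp(−(2.5−4.0)²/(2·0.5²)) = 0.797885·exp(-4.50000) = 0.0088637
Odds = (0.25/0.23) × (0.797885/0.0088637) = 1.08696 × 90.0171 ≈ 97.8447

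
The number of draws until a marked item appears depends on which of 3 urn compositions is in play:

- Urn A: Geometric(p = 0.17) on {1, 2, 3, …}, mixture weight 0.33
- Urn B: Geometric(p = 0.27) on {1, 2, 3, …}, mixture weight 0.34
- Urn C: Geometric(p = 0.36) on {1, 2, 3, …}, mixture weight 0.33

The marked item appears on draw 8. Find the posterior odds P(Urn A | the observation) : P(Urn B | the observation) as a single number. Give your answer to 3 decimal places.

Since P(k|x) ∝ w_k f_k(x), the posterior odds are w_i f_i(x) / (w_j f_j(x)).
Evaluate each component's likelihood at the observed value:
  L_A = 0.0461313
  L_B = 0.029828
  L_C = 0.015833
Odds = (0.33/0.34) × (0.0461313/0.029828) = 0.970588 × 1.54658 ≈ 1.501

1.501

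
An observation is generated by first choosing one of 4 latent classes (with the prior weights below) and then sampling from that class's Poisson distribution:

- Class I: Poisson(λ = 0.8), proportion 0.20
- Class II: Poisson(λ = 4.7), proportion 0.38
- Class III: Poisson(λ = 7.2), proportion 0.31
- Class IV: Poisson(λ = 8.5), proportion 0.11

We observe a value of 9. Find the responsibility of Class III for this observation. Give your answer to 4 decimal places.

P(component k | x) = P(Z=k)·f_k(x) / marginal(x), where marginal(x) = Σ_j P(Z=j)·f_j(x).
Evaluate each component's likelihood at the observed value:
  f_I = 1.66192e-07
  f_II = 0.02805
  f_III = 0.106982
  f_IV = 0.129869
Unnormalised posteriors:
  P(Z=I)·f_I = 0.20 × 1.66192e-07 = 3.32385e-08
  P(Z=II)·f_II = 0.38 × 0.02805 = 0.010659
  P(Z=III)·f_III = 0.31 × 0.106982 = 0.0331643
  P(Z=IV)·f_IV = 0.11 × 0.129869 = 0.0142855
Evidence: 3.32385e-08 + 0.010659 + 0.0331643 + 0.0142855 = 0.0581089
P(Class III | the observation) ≈ 0.5707

0.5707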